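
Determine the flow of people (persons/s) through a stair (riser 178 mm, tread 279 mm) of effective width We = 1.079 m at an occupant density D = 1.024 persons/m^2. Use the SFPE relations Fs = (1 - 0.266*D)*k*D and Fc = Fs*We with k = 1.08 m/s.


1 - 0.266*D = 1 - 0.266*1.024 = 0.72762
Fs = 0.72762 * 1.08 * 1.024 = 0.80469 persons/(s*m)
Fc = 0.80469 * 1.079 = 0.86826 persons/s

0.86826 persons/s


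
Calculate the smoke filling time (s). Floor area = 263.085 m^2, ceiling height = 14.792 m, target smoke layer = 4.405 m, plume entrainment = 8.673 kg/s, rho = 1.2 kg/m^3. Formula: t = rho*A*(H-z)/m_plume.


H - z = 10.387 m
t = 1.2 * 263.085 * 10.387 / 8.673 = 378.09 s

378.09 s


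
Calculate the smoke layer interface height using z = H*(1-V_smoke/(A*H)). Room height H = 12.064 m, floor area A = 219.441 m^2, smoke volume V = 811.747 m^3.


V/(A*H) = 0.30663
1 - 0.30663 = 0.69337
z = 12.064 * 0.69337 = 8.3648 m

8.3648 m


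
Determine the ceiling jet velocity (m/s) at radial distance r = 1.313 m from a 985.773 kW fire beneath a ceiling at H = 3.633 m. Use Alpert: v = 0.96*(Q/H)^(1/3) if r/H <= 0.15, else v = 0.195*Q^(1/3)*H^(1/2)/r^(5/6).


r/H = 1.313 / 3.633 = 0.36141
r/H > 0.15, so v = 0.195*Q^(1/3)*H^(1/2)/r^(5/6)
Q^(1/3) = 9.9523
H^(1/2) = 1.9060
r^(5/6) = 1.2547
v = 0.195 * 9.9523 * 1.9060 / 1.2547 = 2.9481 m/s

2.9481 m/s


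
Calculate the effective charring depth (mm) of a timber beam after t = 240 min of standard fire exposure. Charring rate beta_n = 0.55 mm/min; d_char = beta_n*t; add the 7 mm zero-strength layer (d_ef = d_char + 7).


d_char = 0.55 * 240 = 132 mm
d_ef = 132 + 1.0*7 = 139 mm

139 mm


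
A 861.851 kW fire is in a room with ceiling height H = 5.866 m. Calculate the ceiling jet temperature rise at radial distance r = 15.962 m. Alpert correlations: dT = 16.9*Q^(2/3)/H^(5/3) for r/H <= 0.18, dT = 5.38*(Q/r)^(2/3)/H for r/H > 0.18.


r/H = 15.962 / 5.866 = 2.7211
r/H > 0.18, so dT = 5.38*(Q/r)^(2/3)/H
Q/r = 53.994
(Q/r)^(2/3) = 14.286
dT = 5.38 * 14.286 / 5.866 = 13.102 K

13.102 K


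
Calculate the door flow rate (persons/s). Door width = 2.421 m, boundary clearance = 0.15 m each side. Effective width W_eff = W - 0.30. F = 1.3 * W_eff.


W_eff = 2.421 - 0.30 = 2.121 m
F = 1.3 * 2.121 = 2.7573 persons/s

2.7573 persons/s


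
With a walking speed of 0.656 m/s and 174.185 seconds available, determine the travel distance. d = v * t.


d = 0.656 * 174.185 = 114.27 m

114.27 m


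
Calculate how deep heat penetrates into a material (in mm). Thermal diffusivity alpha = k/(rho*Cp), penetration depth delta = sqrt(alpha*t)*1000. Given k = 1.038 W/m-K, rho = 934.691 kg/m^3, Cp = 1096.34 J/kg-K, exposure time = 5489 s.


alpha = 1.038 / (934.691 * 1096.34) = 1.0129e-06 m^2/s
alpha * t = 0.0055600
delta = sqrt(0.0055600) * 1000 = 74.566 mm

74.566 mm


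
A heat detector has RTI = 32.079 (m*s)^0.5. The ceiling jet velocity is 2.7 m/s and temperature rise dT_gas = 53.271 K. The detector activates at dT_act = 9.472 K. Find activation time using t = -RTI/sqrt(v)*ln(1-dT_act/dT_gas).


dT_act/dT_gas = 0.17781
ln(1 - 0.17781) = -0.19578
t = -32.079 / sqrt(2.7) * -0.19578 = 3.8222 s

3.8222 s


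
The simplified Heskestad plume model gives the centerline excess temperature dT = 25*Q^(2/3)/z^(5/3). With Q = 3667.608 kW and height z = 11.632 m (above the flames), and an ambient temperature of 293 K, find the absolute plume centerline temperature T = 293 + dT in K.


Q^(2/3) = 237.82
z^(5/3) = 59.716
dT = 25 * 237.82 / 59.716 = 99.565 K
T = 293 + 99.565 = 392.56 K

392.56 K


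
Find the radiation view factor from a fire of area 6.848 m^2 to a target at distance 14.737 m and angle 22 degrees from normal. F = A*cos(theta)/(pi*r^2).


cos(22 deg) = 0.92718
pi*r^2 = 682.29
F = 6.848 * 0.92718 / 682.29 = 0.0093060

0.0093060


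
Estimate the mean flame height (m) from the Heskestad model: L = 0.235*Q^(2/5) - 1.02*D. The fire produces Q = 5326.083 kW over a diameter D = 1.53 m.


Q^(2/5) = 30.943
0.235 * Q^(2/5) = 7.2716
1.02 * D = 1.5606
L = 5.7110 m

5.7110 m


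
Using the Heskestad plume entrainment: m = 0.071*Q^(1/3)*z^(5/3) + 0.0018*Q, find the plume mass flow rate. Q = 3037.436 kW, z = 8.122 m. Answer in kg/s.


Q^(1/3) = 14.482
z^(5/3) = 32.817
First term = 0.071 * 14.482 * 32.817 = 33.744
Second term = 0.0018 * 3037.436 = 5.4674
m = 39.212 kg/s

39.212 kg/s


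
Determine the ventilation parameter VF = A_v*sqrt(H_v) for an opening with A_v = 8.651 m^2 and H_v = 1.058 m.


sqrt(H_v) = 1.0286
VF = 8.651 * 1.0286 = 8.8983 m^(5/2)

8.8983 m^(5/2)


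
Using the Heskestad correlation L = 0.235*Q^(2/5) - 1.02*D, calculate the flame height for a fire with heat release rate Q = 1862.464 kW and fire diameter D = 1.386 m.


Q^(2/5) = 20.325
0.235 * Q^(2/5) = 4.7764
1.02 * D = 1.4137
L = 3.3627 m

3.3627 m


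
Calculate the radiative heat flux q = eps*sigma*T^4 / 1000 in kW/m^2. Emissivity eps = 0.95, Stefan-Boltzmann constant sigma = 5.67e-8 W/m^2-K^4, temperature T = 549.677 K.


T^4 = 9.1291e+10
q = 0.95 * 5.67e-8 * 9.1291e+10 / 1000 = 4.9174 kW/m^2

4.9174 kW/m^2


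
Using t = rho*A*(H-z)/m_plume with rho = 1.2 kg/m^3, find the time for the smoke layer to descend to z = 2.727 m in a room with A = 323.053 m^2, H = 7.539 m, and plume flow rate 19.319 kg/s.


H - z = 4.812 m
t = 1.2 * 323.053 * 4.812 / 19.319 = 96.560 s

96.560 s


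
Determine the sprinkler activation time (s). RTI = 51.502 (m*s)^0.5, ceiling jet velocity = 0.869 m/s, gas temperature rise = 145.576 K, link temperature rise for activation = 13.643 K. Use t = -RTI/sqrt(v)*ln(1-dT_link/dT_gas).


dT_link/dT_gas = 0.093717
ln(1 - 0.093717) = -0.098404
t = -51.502 / sqrt(0.869) * -0.098404 = 5.4366 s

5.4366 s


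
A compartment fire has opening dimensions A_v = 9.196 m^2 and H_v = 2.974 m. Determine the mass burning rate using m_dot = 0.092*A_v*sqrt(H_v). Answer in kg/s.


sqrt(H_v) = 1.7245
m_dot = 0.092 * 9.196 * 1.7245 = 1.4590 kg/s

1.4590 kg/s


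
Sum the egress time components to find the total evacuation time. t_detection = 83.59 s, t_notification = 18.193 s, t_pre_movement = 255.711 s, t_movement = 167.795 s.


Total = 83.59 + 18.193 + 255.711 + 167.795 = 525.289 s

525.289 s


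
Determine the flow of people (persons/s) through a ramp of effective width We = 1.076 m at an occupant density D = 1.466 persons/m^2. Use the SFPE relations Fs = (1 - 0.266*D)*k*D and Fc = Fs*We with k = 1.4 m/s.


1 - 0.266*D = 1 - 0.266*1.466 = 0.61004
Fs = 0.61004 * 1.4 * 1.466 = 1.2521 persons/(s*m)
Fc = 1.2521 * 1.076 = 1.3472 persons/s

1.3472 persons/s


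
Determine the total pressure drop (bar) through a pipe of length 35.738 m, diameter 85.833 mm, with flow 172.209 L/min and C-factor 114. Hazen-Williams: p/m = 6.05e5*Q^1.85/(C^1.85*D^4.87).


Q^1.85 = 13699
C^1.85 = 6386.7
D^4.87 = 2.6115e+09
p/m = 0.00049692 bar/m
p_total = 0.00049692 * 35.738 = 0.017759 bar

0.017759 bar


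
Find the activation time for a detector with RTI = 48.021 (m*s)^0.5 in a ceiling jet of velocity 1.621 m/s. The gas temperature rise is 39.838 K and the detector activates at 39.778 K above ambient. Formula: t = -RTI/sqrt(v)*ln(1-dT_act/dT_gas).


dT_act/dT_gas = 0.99849
ln(1 - 0.99849) = -6.4982
t = -48.021 / sqrt(1.621) * -6.4982 = 245.10 s

245.10 s


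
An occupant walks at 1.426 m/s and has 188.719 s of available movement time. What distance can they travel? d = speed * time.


d = 1.426 * 188.719 = 269.11 m

269.11 m


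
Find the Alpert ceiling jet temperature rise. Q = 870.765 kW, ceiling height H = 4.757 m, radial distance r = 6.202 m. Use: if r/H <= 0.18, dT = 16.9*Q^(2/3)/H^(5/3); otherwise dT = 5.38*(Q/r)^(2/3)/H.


r/H = 6.202 / 4.757 = 1.3038
r/H > 0.18, so dT = 5.38*(Q/r)^(2/3)/H
Q/r = 140.40
(Q/r)^(2/3) = 27.013
dT = 5.38 * 27.013 / 4.757 = 30.551 K

30.551 K


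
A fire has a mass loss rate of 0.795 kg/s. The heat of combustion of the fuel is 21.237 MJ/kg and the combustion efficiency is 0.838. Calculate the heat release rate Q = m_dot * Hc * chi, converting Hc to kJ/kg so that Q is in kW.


Hc = 21.237 MJ/kg = 21.237 * 1000 kJ/kg = 21237 kJ/kg
Q = 0.795 kg/s * 21237 kJ/kg * 0.838 = 14148 kW

14148 kW


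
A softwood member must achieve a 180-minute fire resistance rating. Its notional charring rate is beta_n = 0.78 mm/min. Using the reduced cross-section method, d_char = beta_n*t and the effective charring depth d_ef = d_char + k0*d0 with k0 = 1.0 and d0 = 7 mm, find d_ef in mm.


d_char = 0.78 * 180 = 140.4 mm
d_ef = 140.4 + 1.0*7 = 147.4 mm

147.4 mm


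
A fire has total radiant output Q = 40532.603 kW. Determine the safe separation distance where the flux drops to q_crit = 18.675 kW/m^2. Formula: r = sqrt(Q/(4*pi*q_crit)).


4*pi*q_crit = 234.68
Q/(4*pi*q_crit) = 172.72
r = sqrt(172.72) = 13.142 m

13.142 m


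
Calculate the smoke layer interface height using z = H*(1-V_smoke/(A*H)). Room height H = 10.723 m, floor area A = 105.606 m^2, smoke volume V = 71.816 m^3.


V/(A*H) = 0.063419
1 - 0.063419 = 0.93658
z = 10.723 * 0.93658 = 10.043 m

10.043 m


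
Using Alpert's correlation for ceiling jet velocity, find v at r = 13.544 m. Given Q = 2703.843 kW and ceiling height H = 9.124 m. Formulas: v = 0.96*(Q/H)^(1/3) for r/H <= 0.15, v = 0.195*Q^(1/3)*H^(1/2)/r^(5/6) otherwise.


r/H = 13.544 / 9.124 = 1.4844
r/H > 0.15, so v = 0.195*Q^(1/3)*H^(1/2)/r^(5/6)
Q^(1/3) = 13.931
H^(1/2) = 3.0206
r^(5/6) = 8.7725
v = 0.195 * 13.931 * 3.0206 / 8.7725 = 0.93540 m/s

0.93540 m/s


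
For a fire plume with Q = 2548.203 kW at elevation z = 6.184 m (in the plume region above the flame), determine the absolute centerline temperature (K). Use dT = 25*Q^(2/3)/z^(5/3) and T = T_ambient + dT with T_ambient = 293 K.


Q^(2/3) = 186.56
z^(5/3) = 20.834
dT = 25 * 186.56 / 20.834 = 223.86 K
T = 293 + 223.86 = 516.86 K

516.86 K


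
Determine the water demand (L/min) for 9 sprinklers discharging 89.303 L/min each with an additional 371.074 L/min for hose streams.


Sprinkler demand = 9 * 89.303 = 803.727 L/min
Total = 803.727 + 371.074 = 1174.801 L/min

1174.801 L/min


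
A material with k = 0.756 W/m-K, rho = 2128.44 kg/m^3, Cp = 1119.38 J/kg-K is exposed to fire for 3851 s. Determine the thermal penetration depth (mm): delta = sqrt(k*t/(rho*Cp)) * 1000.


alpha = 0.756 / (2128.44 * 1119.38) = 3.1731e-07 m^2/s
alpha * t = 0.0012220
delta = sqrt(0.0012220) * 1000 = 34.957 mm

34.957 mm


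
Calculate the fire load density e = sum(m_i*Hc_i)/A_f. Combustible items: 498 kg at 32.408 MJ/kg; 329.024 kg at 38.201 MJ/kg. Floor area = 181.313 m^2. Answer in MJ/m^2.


Total energy = 498*32.408 + 329.024*38.201
= 16139.184 + 12569.05
= 28708.23 MJ
e = 28708.23 / 181.313 = 158.34 MJ/m^2

158.34 MJ/m^2


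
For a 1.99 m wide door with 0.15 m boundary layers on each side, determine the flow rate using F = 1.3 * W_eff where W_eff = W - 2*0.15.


W_eff = 1.99 - 0.30 = 1.69 m
F = 1.3 * 1.69 = 2.197 persons/s

2.197 persons/s


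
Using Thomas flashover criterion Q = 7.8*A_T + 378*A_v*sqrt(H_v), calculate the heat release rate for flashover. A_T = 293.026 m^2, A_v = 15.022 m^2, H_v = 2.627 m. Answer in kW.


7.8*A_T = 2285.6
sqrt(H_v) = 1.6208
378*A_v*sqrt(H_v) = 9203.4
Q = 2285.6 + 9203.4 = 11489 kW

11489 kW


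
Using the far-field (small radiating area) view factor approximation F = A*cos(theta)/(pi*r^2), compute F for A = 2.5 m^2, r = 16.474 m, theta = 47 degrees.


cos(47 deg) = 0.68200
pi*r^2 = 852.61
F = 2.5 * 0.68200 / 852.61 = 0.0019997

0.0019997


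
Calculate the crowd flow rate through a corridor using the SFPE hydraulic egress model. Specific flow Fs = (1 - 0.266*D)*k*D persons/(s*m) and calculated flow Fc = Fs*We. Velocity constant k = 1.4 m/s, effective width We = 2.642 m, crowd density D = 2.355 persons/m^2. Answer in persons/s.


1 - 0.266*D = 1 - 0.266*2.355 = 0.37357
Fs = 0.37357 * 1.4 * 2.355 = 1.2317 persons/(s*m)
Fc = 1.2317 * 2.642 = 3.2540 persons/s

3.2540 persons/s


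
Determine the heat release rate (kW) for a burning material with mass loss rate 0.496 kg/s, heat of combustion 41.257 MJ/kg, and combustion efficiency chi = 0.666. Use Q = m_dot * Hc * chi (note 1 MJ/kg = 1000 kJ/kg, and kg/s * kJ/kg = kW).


Hc = 41.257 MJ/kg = 41.257 * 1000 kJ/kg = 41257 kJ/kg
Q = 0.496 kg/s * 41257 kJ/kg * 0.666 = 13629 kW

13629 kW


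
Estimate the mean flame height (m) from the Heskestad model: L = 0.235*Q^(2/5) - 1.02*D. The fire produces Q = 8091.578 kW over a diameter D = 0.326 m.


Q^(2/5) = 36.577
0.235 * Q^(2/5) = 8.5957
1.02 * D = 0.33252
L = 8.2632 m

8.2632 m


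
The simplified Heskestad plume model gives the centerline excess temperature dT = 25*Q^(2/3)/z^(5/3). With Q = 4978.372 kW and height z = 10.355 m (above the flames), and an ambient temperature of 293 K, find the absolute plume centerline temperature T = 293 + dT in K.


Q^(2/3) = 291.56
z^(5/3) = 49.195
dT = 25 * 291.56 / 49.195 = 148.17 K
T = 293 + 148.17 = 441.17 K

441.17 K


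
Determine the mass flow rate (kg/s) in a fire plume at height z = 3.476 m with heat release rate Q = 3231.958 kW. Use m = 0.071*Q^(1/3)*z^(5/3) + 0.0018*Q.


Q^(1/3) = 14.785
z^(5/3) = 7.9763
First term = 0.071 * 14.785 * 7.9763 = 8.3730
Second term = 0.0018 * 3231.958 = 5.8175
m = 14.191 kg/s

14.191 kg/s


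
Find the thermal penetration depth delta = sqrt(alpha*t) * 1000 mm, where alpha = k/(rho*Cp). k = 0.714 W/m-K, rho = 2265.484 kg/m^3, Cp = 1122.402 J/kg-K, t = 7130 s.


alpha = 0.714 / (2265.484 * 1122.402) = 2.8079e-07 m^2/s
alpha * t = 0.0020021
delta = sqrt(0.0020021) * 1000 = 44.744 mm

44.744 mm


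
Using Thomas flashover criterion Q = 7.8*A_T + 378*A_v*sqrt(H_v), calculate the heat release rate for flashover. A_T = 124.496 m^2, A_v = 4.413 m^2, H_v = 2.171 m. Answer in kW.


7.8*A_T = 971.07
sqrt(H_v) = 1.4734
378*A_v*sqrt(H_v) = 2457.9
Q = 971.07 + 2457.9 = 3428.9 kW

3428.9 kW


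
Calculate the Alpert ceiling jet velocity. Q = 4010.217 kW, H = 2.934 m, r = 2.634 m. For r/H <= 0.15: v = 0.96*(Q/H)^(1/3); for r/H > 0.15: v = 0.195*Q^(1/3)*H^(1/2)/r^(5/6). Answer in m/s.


r/H = 2.634 / 2.934 = 0.89775
r/H > 0.15, so v = 0.195*Q^(1/3)*H^(1/2)/r^(5/6)
Q^(1/3) = 15.888
H^(1/2) = 1.7129
r^(5/6) = 2.2414
v = 0.195 * 15.888 * 1.7129 / 2.2414 = 2.3676 m/s

2.3676 m/s


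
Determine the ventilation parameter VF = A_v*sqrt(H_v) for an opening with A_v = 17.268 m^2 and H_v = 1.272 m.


sqrt(H_v) = 1.1278
VF = 17.268 * 1.1278 = 19.475 m^(5/2)

19.475 m^(5/2)


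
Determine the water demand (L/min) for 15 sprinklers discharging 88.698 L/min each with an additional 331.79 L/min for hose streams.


Sprinkler demand = 15 * 88.698 = 1330.47 L/min
Total = 1330.47 + 331.79 = 1662.26 L/min

1662.26 L/min


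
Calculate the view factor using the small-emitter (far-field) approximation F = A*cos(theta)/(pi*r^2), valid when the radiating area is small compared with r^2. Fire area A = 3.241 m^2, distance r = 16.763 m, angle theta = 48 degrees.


cos(48 deg) = 0.66913
pi*r^2 = 882.78
F = 3.241 * 0.66913 / 882.78 = 0.0024566

0.0024566


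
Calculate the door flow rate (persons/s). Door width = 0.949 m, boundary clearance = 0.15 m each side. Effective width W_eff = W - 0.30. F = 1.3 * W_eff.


W_eff = 0.949 - 0.30 = 0.649 m
F = 1.3 * 0.649 = 0.84370 persons/s

0.84370 persons/s


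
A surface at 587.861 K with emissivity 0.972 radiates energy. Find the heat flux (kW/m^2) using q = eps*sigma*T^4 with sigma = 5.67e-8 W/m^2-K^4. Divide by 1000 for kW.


T^4 = 1.1943e+11
q = 0.972 * 5.67e-8 * 1.1943e+11 / 1000 = 6.5818 kW/m^2

6.5818 kW/m^2


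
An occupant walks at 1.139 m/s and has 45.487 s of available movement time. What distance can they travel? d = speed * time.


d = 1.139 * 45.487 = 51.810 m

51.810 m


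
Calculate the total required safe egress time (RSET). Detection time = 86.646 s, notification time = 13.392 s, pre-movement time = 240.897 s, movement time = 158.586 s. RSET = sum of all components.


Total = 86.646 + 13.392 + 240.897 + 158.586 = 499.521 s

499.521 s


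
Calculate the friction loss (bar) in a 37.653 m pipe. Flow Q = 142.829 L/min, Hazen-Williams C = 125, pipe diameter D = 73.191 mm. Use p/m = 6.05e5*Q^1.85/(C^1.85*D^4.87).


Q^1.85 = 9691.9
C^1.85 = 7573.3
D^4.87 = 1.2020e+09
p/m = 0.00064413 bar/m
p_total = 0.00064413 * 37.653 = 0.024253 bar

0.024253 bar


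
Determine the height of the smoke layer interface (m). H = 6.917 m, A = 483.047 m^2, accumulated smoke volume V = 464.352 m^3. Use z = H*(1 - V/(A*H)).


V/(A*H) = 0.13898
1 - 0.13898 = 0.86102
z = 6.917 * 0.86102 = 5.9557 m

5.9557 m


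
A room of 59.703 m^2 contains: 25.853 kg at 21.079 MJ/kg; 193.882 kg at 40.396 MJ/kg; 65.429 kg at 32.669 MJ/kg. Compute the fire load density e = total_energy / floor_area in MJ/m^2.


Total energy = 25.853*21.079 + 193.882*40.396 + 65.429*32.669
= 544.9554 + 7832.057 + 2137.500
= 10514.51 MJ
e = 10514.51 / 59.703 = 176.11 MJ/m^2

176.11 MJ/m^2


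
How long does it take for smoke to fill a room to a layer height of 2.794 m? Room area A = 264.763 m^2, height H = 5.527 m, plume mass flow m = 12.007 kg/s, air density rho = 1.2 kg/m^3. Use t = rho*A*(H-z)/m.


H - z = 2.733 m
t = 1.2 * 264.763 * 2.733 / 12.007 = 72.318 s

72.318 s


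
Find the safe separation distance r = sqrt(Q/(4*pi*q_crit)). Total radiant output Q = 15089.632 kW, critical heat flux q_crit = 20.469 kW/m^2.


4*pi*q_crit = 257.22
Q/(4*pi*q_crit) = 58.664
r = sqrt(58.664) = 7.6592 m

7.6592 m


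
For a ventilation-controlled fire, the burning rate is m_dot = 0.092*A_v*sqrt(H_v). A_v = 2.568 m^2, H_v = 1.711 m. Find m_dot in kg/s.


sqrt(H_v) = 1.3081
m_dot = 0.092 * 2.568 * 1.3081 = 0.30904 kg/s

0.30904 kg/s


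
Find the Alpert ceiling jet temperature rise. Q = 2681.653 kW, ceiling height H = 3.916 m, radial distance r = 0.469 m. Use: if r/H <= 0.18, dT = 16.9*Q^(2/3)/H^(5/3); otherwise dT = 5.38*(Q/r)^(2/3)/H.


r/H = 0.469 / 3.916 = 0.11977
r/H <= 0.18, so dT = 16.9*Q^(2/3)/H^(5/3)
Q^(2/3) = 193.02
H^(5/3) = 9.7291
dT = 16.9 * 193.02 / 9.7291 = 335.29 K

335.29 K


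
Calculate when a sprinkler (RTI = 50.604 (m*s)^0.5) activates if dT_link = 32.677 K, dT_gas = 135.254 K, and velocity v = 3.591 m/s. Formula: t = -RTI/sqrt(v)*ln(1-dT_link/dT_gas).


dT_link/dT_gas = 0.24160
ln(1 - 0.24160) = -0.27654
t = -50.604 / sqrt(3.591) * -0.27654 = 7.3848 s

7.3848 s


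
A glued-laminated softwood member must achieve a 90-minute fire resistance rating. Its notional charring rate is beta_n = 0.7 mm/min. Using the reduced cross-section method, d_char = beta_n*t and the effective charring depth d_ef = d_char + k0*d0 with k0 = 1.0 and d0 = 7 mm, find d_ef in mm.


d_char = 0.7 * 90 = 63 mm
d_ef = 63 + 1.0*7 = 70 mm

70 mm


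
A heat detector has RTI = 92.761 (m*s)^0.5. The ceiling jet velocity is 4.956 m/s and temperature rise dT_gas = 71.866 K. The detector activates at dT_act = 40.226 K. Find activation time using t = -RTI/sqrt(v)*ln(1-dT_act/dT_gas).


dT_act/dT_gas = 0.55974
ln(1 - 0.55974) = -0.82038
t = -92.761 / sqrt(4.956) * -0.82038 = 34.183 s

34.183 s


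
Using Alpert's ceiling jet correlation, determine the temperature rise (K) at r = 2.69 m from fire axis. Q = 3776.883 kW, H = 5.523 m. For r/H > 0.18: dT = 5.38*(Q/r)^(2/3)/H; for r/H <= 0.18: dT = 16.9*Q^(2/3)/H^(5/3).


r/H = 2.69 / 5.523 = 0.48705
r/H > 0.18, so dT = 5.38*(Q/r)^(2/3)/H
Q/r = 1404.0
(Q/r)^(2/3) = 125.39
dT = 5.38 * 125.39 / 5.523 = 122.14 K

122.14 K


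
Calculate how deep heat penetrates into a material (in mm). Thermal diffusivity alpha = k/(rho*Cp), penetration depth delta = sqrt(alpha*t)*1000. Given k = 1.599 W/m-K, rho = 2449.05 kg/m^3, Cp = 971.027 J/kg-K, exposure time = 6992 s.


alpha = 1.599 / (2449.05 * 971.027) = 6.7239e-07 m^2/s
alpha * t = 0.0047013
delta = sqrt(0.0047013) * 1000 = 68.566 mm

68.566 mm


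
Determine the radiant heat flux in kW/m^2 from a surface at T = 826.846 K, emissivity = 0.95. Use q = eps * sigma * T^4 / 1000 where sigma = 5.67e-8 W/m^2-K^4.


T^4 = 4.6741e+11
q = 0.95 * 5.67e-8 * 4.6741e+11 / 1000 = 25.177 kW/m^2

25.177 kW/m^2


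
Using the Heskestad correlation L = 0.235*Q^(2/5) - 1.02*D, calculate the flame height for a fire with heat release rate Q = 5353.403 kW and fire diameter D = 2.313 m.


Q^(2/5) = 31.006
0.235 * Q^(2/5) = 7.2865
1.02 * D = 2.3593
L = 4.9273 m

4.9273 m


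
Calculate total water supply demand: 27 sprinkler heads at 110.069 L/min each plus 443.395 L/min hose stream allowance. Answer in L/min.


Sprinkler demand = 27 * 110.069 = 2971.863 L/min
Total = 2971.863 + 443.395 = 3415.258 L/min

3415.258 L/min


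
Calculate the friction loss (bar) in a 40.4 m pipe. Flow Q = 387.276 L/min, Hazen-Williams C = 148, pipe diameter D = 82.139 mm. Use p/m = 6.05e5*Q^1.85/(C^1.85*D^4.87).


Q^1.85 = 61353
C^1.85 = 10351
D^4.87 = 2.1079e+09
p/m = 0.0017012 bar/m
p_total = 0.0017012 * 40.4 = 0.068728 bar

0.068728 bar


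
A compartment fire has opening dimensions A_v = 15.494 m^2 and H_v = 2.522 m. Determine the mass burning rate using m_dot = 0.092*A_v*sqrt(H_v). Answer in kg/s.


sqrt(H_v) = 1.5881
m_dot = 0.092 * 15.494 * 1.5881 = 2.2637 kg/s

2.2637 kg/s


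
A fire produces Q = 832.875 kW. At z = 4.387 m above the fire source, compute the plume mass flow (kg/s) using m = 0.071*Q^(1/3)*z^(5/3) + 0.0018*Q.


Q^(1/3) = 9.4086
z^(5/3) = 11.757
First term = 0.071 * 9.4086 * 11.757 = 7.8535
Second term = 0.0018 * 832.875 = 1.4992
m = 9.3527 kg/s

9.3527 kg/s


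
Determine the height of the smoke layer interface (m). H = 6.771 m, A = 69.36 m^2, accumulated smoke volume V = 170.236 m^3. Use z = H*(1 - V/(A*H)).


V/(A*H) = 0.36248
1 - 0.36248 = 0.63752
z = 6.771 * 0.63752 = 4.3166 m

4.3166 m


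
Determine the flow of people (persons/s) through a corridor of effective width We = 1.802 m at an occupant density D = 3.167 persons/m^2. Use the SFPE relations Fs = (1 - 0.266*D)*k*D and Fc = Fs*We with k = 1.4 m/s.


1 - 0.266*D = 1 - 0.266*3.167 = 0.15758
Fs = 0.15758 * 1.4 * 3.167 = 0.69867 persons/(s*m)
Fc = 0.69867 * 1.802 = 1.2590 persons/s

1.2590 persons/s


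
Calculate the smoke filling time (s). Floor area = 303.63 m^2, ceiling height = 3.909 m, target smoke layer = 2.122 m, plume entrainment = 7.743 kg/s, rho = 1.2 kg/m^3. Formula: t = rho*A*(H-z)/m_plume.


H - z = 1.787 m
t = 1.2 * 303.63 * 1.787 / 7.743 = 84.089 s

84.089 s


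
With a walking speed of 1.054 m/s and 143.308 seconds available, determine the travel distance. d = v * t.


d = 1.054 * 143.308 = 151.05 m

151.05 m


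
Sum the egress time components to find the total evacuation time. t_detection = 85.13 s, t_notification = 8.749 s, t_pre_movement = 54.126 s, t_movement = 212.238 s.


Total = 85.13 + 8.749 + 54.126 + 212.238 = 360.243 s

360.243 s


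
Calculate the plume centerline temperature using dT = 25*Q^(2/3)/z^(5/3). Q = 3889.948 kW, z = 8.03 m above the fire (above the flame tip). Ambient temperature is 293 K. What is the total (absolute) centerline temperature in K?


Q^(2/3) = 247.34
z^(5/3) = 32.200
dT = 25 * 247.34 / 32.200 = 192.03 K
T = 293 + 192.03 = 485.03 K

485.03 K


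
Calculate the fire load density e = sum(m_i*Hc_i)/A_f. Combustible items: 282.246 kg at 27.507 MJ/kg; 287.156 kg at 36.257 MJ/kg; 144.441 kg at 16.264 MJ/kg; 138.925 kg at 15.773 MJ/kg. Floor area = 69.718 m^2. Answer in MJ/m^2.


Total energy = 282.246*27.507 + 287.156*36.257 + 144.441*16.264 + 138.925*15.773
= 7763.741 + 10411.42 + 2349.188 + 2191.264
= 22715.61 MJ
e = 22715.61 / 69.718 = 325.82 MJ/m^2

325.82 MJ/m^2


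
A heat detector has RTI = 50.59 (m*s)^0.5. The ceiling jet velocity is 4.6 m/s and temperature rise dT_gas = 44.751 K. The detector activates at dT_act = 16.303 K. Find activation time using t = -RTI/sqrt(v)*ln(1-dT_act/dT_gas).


dT_act/dT_gas = 0.36430
ln(1 - 0.36430) = -0.45304
t = -50.59 / sqrt(4.6) * -0.45304 = 10.686 s

10.686 s


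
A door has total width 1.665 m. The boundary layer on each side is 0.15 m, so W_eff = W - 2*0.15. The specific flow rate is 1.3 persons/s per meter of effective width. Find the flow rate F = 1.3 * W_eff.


W_eff = 1.665 - 0.30 = 1.365 m
F = 1.3 * 1.365 = 1.7745 persons/s

1.7745 persons/s


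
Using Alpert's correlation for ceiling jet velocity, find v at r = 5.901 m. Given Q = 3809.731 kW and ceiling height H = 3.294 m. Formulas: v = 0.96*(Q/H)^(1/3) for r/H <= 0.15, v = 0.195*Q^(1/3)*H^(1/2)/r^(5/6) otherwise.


r/H = 5.901 / 3.294 = 1.7914
r/H > 0.15, so v = 0.195*Q^(1/3)*H^(1/2)/r^(5/6)
Q^(1/3) = 15.618
H^(1/2) = 1.8149
r^(5/6) = 4.3897
v = 0.195 * 15.618 * 1.8149 / 4.3897 = 1.2592 m/s

1.2592 m/s


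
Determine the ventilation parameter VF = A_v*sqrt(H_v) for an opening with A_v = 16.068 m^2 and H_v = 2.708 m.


sqrt(H_v) = 1.6456
VF = 16.068 * 1.6456 = 26.442 m^(5/2)

26.442 m^(5/2)


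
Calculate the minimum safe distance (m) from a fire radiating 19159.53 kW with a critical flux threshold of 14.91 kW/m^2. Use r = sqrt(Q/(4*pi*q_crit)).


4*pi*q_crit = 187.36
Q/(4*pi*q_crit) = 102.26
r = sqrt(102.26) = 10.112 m

10.112 m


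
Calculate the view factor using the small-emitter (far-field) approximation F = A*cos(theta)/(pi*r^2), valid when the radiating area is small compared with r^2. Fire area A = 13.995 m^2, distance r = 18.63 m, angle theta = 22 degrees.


cos(22 deg) = 0.92718
pi*r^2 = 1090.4
F = 13.995 * 0.92718 / 1090.4 = 0.011900

0.011900


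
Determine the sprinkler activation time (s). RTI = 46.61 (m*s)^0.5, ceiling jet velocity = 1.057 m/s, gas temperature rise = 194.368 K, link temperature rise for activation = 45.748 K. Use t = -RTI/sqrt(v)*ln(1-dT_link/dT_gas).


dT_link/dT_gas = 0.23537
ln(1 - 0.23537) = -0.26836
t = -46.61 / sqrt(1.057) * -0.26836 = 12.166 s

12.166 s


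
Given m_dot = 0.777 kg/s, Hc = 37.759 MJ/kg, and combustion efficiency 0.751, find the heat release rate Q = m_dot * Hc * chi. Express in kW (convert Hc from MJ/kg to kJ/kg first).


Hc = 37.759 MJ/kg = 37.759 * 1000 kJ/kg = 37759 kJ/kg
Q = 0.777 kg/s * 37759 kJ/kg * 0.751 = 22033 kW

22033 kW


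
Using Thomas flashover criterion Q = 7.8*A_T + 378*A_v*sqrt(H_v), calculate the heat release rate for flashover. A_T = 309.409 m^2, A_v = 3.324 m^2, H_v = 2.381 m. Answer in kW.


7.8*A_T = 2413.4
sqrt(H_v) = 1.5430
378*A_v*sqrt(H_v) = 1938.8
Q = 2413.4 + 1938.8 = 4352.2 kW

4352.2 kW


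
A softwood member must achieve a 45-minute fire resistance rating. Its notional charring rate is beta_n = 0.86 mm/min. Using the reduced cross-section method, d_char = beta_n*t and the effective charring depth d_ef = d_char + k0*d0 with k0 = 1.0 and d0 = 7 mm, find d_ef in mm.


d_char = 0.86 * 45 = 38.7 mm
d_ef = 38.7 + 1.0*7 = 45.7 mm

45.7 mm


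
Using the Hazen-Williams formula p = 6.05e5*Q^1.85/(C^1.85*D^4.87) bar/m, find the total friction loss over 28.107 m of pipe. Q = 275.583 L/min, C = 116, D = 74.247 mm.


Q^1.85 = 32694
C^1.85 = 6595.5
D^4.87 = 1.2889e+09
p/m = 0.0023269 bar/m
p_total = 0.0023269 * 28.107 = 0.065401 bar

0.065401 bar


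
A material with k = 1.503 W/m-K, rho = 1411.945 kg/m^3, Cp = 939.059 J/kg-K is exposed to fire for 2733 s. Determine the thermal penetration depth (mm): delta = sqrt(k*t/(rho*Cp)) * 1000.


alpha = 1.503 / (1411.945 * 939.059) = 1.1336e-06 m^2/s
alpha * t = 0.0030980
delta = sqrt(0.0030980) * 1000 = 55.660 mm

55.660 mm


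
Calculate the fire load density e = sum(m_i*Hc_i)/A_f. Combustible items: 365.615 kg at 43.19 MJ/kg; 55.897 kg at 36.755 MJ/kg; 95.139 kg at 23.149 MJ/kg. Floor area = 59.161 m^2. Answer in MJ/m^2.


Total energy = 365.615*43.19 + 55.897*36.755 + 95.139*23.149
= 15790.91 + 2054.494 + 2202.373
= 20047.78 MJ
e = 20047.78 / 59.161 = 338.87 MJ/m^2

338.87 MJ/m^2


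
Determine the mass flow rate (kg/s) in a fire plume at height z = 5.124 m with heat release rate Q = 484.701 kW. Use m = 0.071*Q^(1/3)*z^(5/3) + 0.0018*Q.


Q^(1/3) = 7.8552
z^(5/3) = 15.229
First term = 0.071 * 7.8552 * 15.229 = 8.4937
Second term = 0.0018 * 484.701 = 0.87246
m = 9.3662 kg/s

9.3662 kg/s


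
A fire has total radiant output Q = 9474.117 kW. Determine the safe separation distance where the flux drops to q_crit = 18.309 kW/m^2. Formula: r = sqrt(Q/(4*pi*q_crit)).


4*pi*q_crit = 230.08
Q/(4*pi*q_crit) = 41.178
r = sqrt(41.178) = 6.4170 m

6.4170 m


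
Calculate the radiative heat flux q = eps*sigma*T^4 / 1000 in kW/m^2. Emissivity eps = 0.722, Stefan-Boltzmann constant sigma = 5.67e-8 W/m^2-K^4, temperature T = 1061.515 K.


T^4 = 1.2697e+12
q = 0.722 * 5.67e-8 * 1.2697e+12 / 1000 = 51.979 kW/m^2

51.979 kW/m^2


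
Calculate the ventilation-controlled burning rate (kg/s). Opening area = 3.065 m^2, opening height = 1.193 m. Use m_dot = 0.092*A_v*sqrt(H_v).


sqrt(H_v) = 1.0922
m_dot = 0.092 * 3.065 * 1.0922 = 0.30799 kg/s

0.30799 kg/s


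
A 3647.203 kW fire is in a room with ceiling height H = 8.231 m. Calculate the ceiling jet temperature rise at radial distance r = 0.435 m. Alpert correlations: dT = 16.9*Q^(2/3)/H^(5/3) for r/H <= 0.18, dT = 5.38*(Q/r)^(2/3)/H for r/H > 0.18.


r/H = 0.435 / 8.231 = 0.052849
r/H <= 0.18, so dT = 16.9*Q^(2/3)/H^(5/3)
Q^(2/3) = 236.94
H^(5/3) = 33.555
dT = 16.9 * 236.94 / 33.555 = 119.34 K

119.34 K


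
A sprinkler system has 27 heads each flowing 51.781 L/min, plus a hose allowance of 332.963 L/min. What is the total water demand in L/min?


Sprinkler demand = 27 * 51.781 = 1398.087 L/min
Total = 1398.087 + 332.963 = 1731.05 L/min

1731.05 L/min


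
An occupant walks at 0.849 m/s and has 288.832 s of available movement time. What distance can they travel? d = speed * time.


d = 0.849 * 288.832 = 245.22 m

245.22 m


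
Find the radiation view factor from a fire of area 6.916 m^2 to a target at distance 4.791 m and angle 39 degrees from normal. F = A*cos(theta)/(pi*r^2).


cos(39 deg) = 0.77715
pi*r^2 = 72.111
F = 6.916 * 0.77715 / 72.111 = 0.074534

0.074534


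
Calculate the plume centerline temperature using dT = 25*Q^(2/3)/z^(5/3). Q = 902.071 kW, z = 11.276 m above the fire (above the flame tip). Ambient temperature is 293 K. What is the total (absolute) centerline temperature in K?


Q^(2/3) = 93.360
z^(5/3) = 56.701
dT = 25 * 93.360 / 56.701 = 41.163 K
T = 293 + 41.163 = 334.16 K

334.16 K


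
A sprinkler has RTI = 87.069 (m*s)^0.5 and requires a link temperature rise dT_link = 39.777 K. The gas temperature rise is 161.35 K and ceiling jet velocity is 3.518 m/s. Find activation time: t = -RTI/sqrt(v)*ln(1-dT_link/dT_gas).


dT_link/dT_gas = 0.24653
ln(1 - 0.24653) = -0.28306
t = -87.069 / sqrt(3.518) * -0.28306 = 13.140 s

13.140 s


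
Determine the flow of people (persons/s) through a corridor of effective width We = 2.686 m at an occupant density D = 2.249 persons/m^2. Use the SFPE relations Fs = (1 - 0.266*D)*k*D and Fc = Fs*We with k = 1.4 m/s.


1 - 0.266*D = 1 - 0.266*2.249 = 0.40177
Fs = 0.40177 * 1.4 * 2.249 = 1.2650 persons/(s*m)
Fc = 1.2650 * 2.686 = 3.3978 persons/s

3.3978 persons/s


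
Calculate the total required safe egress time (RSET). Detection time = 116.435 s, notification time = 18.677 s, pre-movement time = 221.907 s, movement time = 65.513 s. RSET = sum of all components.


Total = 116.435 + 18.677 + 221.907 + 65.513 = 422.532 s

422.532 s


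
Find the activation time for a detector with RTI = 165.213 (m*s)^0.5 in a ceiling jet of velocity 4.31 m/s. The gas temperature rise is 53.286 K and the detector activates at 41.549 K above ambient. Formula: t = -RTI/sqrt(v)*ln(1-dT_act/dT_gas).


dT_act/dT_gas = 0.77974
ln(1 - 0.77974) = -1.5129
t = -165.213 / sqrt(4.31) * -1.5129 = 120.40 s

120.40 s


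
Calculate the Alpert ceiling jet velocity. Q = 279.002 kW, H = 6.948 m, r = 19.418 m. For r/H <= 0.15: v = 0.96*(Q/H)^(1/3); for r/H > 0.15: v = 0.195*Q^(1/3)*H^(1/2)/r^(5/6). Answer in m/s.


r/H = 19.418 / 6.948 = 2.7948
r/H > 0.15, so v = 0.195*Q^(1/3)*H^(1/2)/r^(5/6)
Q^(1/3) = 6.5344
H^(1/2) = 2.6359
r^(5/6) = 11.844
v = 0.195 * 6.5344 * 2.6359 / 11.844 = 0.28357 m/s

0.28357 m/s


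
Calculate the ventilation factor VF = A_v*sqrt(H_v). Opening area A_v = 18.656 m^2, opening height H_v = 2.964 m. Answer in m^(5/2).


sqrt(H_v) = 1.7216
VF = 18.656 * 1.7216 = 32.119 m^(5/2)

32.119 m^(5/2)


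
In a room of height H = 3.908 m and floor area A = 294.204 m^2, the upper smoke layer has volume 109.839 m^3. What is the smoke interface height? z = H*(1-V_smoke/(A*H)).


V/(A*H) = 0.095533
1 - 0.095533 = 0.90447
z = 3.908 * 0.90447 = 3.5347 m

3.5347 m


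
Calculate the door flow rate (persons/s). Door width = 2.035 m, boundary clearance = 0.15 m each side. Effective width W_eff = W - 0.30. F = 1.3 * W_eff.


W_eff = 2.035 - 0.30 = 1.735 m
F = 1.3 * 1.735 = 2.2555 persons/s

2.2555 persons/s


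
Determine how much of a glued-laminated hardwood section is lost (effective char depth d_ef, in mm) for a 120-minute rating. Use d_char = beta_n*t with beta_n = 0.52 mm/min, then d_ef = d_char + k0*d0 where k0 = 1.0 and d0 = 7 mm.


d_char = 0.52 * 120 = 62.4 mm
d_ef = 62.4 + 1.0*7 = 69.4 mm

69.4 mm


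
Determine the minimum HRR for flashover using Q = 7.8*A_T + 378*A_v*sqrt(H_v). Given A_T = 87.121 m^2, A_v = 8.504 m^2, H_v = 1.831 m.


7.8*A_T = 679.54
sqrt(H_v) = 1.3531
378*A_v*sqrt(H_v) = 4349.7
Q = 679.54 + 4349.7 = 5029.2 kW

5029.2 kW


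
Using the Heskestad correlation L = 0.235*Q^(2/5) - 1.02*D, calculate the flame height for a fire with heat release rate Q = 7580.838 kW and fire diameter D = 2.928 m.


Q^(2/5) = 35.636
0.235 * Q^(2/5) = 8.3744
1.02 * D = 2.9866
L = 5.3879 m

5.3879 m


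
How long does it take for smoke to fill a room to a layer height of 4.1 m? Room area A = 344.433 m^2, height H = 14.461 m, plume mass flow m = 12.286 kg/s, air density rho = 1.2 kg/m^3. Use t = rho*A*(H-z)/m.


H - z = 10.361 m
t = 1.2 * 344.433 * 10.361 / 12.286 = 348.56 s

348.56 s


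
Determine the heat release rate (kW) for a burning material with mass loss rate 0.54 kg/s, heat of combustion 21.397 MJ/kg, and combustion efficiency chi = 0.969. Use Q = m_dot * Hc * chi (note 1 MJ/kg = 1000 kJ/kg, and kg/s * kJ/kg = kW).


Hc = 21.397 MJ/kg = 21.397 * 1000 kJ/kg = 21397 kJ/kg
Q = 0.54 kg/s * 21397 kJ/kg * 0.969 = 11196 kW

11196 kW


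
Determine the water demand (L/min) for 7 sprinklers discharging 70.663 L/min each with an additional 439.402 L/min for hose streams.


Sprinkler demand = 7 * 70.663 = 494.641 L/min
Total = 494.641 + 439.402 = 934.043 L/min

934.043 L/min


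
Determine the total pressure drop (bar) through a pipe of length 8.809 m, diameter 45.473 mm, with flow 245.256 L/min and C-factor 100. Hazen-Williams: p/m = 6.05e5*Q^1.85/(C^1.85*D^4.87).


Q^1.85 = 26351
C^1.85 = 5011.9
D^4.87 = 1.1838e+08
p/m = 0.026871 bar/m
p_total = 0.026871 * 8.809 = 0.23671 bar

0.23671 bar


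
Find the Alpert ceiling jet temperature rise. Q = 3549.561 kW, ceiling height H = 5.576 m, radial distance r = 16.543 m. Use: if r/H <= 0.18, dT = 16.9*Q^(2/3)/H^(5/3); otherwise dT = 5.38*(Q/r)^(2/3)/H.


r/H = 16.543 / 5.576 = 2.9668
r/H > 0.18, so dT = 5.38*(Q/r)^(2/3)/H
Q/r = 214.57
(Q/r)^(2/3) = 35.840
dT = 5.38 * 35.840 / 5.576 = 34.581 K

34.581 K


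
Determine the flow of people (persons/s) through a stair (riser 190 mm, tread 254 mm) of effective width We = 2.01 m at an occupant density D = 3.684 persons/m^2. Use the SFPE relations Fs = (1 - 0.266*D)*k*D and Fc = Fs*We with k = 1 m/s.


1 - 0.266*D = 1 - 0.266*3.684 = 0.020056
Fs = 0.020056 * 1 * 3.684 = 0.073886 persons/(s*m)
Fc = 0.073886 * 2.01 = 0.14851 persons/s

0.14851 persons/s


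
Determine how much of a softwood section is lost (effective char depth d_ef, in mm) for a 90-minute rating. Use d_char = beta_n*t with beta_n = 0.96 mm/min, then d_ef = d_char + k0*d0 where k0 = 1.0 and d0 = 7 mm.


d_char = 0.96 * 90 = 86.4 mm
d_ef = 86.4 + 1.0*7 = 93.4 mm

93.4 mm


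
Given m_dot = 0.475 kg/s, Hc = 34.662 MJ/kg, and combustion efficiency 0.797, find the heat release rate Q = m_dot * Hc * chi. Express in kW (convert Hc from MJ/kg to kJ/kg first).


Hc = 34.662 MJ/kg = 34.662 * 1000 kJ/kg = 34662 kJ/kg
Q = 0.475 kg/s * 34662 kJ/kg * 0.797 = 13122 kW

13122 kW


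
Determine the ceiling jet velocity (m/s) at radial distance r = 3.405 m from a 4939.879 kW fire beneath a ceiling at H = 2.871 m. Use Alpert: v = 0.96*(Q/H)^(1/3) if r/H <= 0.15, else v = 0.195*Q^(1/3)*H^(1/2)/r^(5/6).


r/H = 3.405 / 2.871 = 1.1860
r/H > 0.15, so v = 0.195*Q^(1/3)*H^(1/2)/r^(5/6)
Q^(1/3) = 17.031
H^(1/2) = 1.6944
r^(5/6) = 2.7761
v = 0.195 * 17.031 * 1.6944 / 2.7761 = 2.0270 m/s

2.0270 m/s


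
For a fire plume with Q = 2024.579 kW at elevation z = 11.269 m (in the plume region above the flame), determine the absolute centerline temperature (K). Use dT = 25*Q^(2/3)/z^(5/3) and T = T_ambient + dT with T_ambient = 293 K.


Q^(2/3) = 160.04
z^(5/3) = 56.642
dT = 25 * 160.04 / 56.642 = 70.635 K
T = 293 + 70.635 = 363.64 K

363.64 K


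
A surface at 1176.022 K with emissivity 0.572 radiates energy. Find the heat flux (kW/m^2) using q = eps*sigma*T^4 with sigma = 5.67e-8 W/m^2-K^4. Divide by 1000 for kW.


T^4 = 1.9128e+12
q = 0.572 * 5.67e-8 * 1.9128e+12 / 1000 = 62.036 kW/m^2

62.036 kW/m^2


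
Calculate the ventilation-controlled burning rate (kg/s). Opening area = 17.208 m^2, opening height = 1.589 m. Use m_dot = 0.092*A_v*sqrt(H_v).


sqrt(H_v) = 1.2606
m_dot = 0.092 * 17.208 * 1.2606 = 1.9956 kg/s

1.9956 kg/s


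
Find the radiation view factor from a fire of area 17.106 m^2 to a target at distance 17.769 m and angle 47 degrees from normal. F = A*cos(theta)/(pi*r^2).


cos(47 deg) = 0.68200
pi*r^2 = 991.92
F = 17.106 * 0.68200 / 991.92 = 0.011761

0.011761


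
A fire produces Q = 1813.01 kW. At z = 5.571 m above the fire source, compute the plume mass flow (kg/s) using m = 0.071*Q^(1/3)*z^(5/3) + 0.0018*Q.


Q^(1/3) = 12.194
z^(5/3) = 17.507
First term = 0.071 * 12.194 * 17.507 = 15.157
Second term = 0.0018 * 1813.01 = 3.2634
m = 18.420 kg/s

18.420 kg/s


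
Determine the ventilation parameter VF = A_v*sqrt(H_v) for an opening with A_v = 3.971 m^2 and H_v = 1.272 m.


sqrt(H_v) = 1.1278
VF = 3.971 * 1.1278 = 4.4786 m^(5/2)

4.4786 m^(5/2)


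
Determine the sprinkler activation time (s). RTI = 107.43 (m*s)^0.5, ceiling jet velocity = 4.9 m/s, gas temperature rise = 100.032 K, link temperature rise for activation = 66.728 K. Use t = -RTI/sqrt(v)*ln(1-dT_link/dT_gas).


dT_link/dT_gas = 0.66707
ln(1 - 0.66707) = -1.0998
t = -107.43 / sqrt(4.9) * -1.0998 = 53.376 s

53.376 s


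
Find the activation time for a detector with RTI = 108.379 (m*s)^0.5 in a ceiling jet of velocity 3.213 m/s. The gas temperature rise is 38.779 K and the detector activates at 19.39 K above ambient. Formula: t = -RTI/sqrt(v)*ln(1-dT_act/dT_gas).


dT_act/dT_gas = 0.50001
ln(1 - 0.50001) = -0.69317
t = -108.379 / sqrt(3.213) * -0.69317 = 41.911 s

41.911 s


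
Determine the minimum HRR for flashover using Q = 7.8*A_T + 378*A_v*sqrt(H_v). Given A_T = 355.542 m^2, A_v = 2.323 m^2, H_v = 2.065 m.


7.8*A_T = 2773.2
sqrt(H_v) = 1.4370
378*A_v*sqrt(H_v) = 1261.8
Q = 2773.2 + 1261.8 = 4035.1 kW

4035.1 kW


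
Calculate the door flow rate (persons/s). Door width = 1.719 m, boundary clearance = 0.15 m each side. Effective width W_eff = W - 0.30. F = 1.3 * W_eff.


W_eff = 1.719 - 0.30 = 1.419 m
F = 1.3 * 1.419 = 1.8447 persons/s

1.8447 persons/s


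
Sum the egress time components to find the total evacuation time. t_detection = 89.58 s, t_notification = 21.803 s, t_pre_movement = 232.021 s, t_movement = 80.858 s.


Total = 89.58 + 21.803 + 232.021 + 80.858 = 424.262 s

424.262 s


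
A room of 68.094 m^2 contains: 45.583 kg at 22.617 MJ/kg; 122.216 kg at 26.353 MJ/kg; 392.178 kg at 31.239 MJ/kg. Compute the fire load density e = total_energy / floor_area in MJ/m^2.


Total energy = 45.583*22.617 + 122.216*26.353 + 392.178*31.239
= 1030.951 + 3220.758 + 12251.25
= 16502.96 MJ
e = 16502.96 / 68.094 = 242.36 MJ/m^2

242.36 MJ/m^2
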